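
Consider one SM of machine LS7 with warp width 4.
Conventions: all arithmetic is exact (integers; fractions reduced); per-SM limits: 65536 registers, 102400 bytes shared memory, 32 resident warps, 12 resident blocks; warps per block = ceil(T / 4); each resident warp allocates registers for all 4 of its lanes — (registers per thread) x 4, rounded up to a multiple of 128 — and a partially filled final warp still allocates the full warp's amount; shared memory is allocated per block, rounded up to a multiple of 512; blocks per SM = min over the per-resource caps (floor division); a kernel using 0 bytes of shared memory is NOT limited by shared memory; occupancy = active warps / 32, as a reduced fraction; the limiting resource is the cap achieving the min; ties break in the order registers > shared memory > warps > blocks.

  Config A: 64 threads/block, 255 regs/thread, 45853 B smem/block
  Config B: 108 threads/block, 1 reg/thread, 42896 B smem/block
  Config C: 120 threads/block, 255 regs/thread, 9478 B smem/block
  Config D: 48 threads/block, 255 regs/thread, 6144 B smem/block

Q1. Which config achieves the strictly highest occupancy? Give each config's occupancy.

occupancies: A 1, B 27/32, C 15/16, D 3/4

Answer: A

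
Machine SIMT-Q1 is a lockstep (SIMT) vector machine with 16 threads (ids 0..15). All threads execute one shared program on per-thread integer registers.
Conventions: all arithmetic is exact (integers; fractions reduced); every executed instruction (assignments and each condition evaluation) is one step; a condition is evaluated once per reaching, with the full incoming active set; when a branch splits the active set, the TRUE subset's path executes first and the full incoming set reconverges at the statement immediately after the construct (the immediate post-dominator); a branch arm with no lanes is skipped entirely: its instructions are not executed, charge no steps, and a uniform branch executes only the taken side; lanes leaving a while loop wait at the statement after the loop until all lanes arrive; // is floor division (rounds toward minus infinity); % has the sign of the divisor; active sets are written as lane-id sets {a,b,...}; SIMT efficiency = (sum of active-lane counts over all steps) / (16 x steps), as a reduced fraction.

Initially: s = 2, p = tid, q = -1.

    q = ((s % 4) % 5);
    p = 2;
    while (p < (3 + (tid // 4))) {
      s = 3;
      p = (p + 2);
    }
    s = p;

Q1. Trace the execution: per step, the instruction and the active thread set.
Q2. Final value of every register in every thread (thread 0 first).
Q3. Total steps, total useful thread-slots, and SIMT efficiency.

step 0: q <- ((s % 4) % 5)           {0,1,2,3,4,5,6,7,8,9,10,11,12,13,14,15}
step 1: p <- 2                       {0,1,2,3,4,5,6,7,8,9,10,11,12,13,14,15}
step 2: eval (p < (3 + (tid // 4)))  {0,1,2,3,4,5,6,7,8,9,10,11,12,13,14,15}
step 3: s <- 3                       {0,1,2,3,4,5,6,7,8,9,10,11,12,13,14,15}
step 4: p <- (p + 2)                 {0,1,2,3,4,5,6,7,8,9,10,11,12,13,14,15}
step 5: eval (p < (3 + (tid // 4)))  {0,1,2,3,4,5,6,7,8,9,10,11,12,13,14,15}
step 6: s <- 3                       {8,9,10,11,12,13,14,15}
step 7: p <- (p + 2)                 {8,9,10,11,12,13,14,15}
step 8: eval (p < (3 + (tid // 4)))  {8,9,10,11,12,13,14,15}
step 9: s <- p                       {0,1,2,3,4,5,6,7,8,9,10,11,12,13,14,15}

Answer: 10 steps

s: 4,4,4,4,4,4,4,4,6,6,6,6,6,6,6,6
p: 4,4,4,4,4,4,4,4,6,6,6,6,6,6,6,6
q: 2,2,2,2,2,2,2,2,2,2,2,2,2,2,2,2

steps = 10; useful = 136; efficiency = 136/160 = 17/20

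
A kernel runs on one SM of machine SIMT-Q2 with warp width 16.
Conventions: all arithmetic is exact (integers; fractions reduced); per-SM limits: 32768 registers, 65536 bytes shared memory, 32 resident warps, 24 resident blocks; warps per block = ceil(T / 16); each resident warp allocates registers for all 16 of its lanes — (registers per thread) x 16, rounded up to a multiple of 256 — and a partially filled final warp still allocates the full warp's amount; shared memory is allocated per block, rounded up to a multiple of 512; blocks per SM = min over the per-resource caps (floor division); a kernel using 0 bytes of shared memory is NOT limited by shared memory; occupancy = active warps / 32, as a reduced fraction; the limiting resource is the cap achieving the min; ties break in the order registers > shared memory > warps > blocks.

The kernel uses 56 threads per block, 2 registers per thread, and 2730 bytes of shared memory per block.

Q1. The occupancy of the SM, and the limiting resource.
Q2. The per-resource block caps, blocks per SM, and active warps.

Answer: occupancy 1, limited by warps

registers: 32 blocks
shared memory: 21 blocks
warps: 8 blocks
blocks: 24 blocks

Answer: 8 blocks, 32 active warps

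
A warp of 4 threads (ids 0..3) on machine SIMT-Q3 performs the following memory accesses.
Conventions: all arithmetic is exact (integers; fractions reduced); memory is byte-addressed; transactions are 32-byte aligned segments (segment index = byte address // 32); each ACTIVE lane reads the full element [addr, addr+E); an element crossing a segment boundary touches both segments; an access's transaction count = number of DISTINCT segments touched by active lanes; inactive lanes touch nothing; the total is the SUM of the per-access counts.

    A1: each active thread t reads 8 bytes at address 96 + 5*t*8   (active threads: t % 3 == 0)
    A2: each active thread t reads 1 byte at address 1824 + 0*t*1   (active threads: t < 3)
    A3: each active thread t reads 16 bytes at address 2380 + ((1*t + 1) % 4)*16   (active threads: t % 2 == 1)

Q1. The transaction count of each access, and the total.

A1: 2 transactions
A2: 1 transaction
A3: 2 transactions

Answer: 2,1,2; total 5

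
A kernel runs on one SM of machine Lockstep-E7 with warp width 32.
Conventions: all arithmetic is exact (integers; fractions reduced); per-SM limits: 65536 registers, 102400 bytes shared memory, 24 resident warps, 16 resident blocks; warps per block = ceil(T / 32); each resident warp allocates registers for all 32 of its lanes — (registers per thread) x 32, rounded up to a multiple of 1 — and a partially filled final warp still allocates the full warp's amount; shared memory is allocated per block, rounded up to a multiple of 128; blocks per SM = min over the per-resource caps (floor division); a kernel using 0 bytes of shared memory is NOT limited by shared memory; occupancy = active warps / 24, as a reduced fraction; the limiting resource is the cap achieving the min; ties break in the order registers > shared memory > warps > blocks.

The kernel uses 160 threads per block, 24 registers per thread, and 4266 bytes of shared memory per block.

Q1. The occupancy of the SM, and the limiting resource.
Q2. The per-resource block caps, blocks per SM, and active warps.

Answer: occupancy 5/6, limited by warps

registers: 17 blocks
shared memory: 23 blocks
warps: 4 blocks
blocks: 16 blocks

Answer: 4 blocks, 20 active warps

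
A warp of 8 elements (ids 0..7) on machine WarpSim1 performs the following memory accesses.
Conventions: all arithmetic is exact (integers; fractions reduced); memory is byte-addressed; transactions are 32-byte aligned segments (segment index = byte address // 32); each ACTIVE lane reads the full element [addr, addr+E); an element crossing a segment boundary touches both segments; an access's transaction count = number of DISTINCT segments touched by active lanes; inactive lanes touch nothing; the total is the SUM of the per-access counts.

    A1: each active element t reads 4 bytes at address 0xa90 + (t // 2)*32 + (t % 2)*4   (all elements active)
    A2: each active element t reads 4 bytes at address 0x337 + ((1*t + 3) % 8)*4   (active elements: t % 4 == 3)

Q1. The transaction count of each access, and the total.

A1: 4 transactions
A2: 2 transactions

Answer: 4,2; total 6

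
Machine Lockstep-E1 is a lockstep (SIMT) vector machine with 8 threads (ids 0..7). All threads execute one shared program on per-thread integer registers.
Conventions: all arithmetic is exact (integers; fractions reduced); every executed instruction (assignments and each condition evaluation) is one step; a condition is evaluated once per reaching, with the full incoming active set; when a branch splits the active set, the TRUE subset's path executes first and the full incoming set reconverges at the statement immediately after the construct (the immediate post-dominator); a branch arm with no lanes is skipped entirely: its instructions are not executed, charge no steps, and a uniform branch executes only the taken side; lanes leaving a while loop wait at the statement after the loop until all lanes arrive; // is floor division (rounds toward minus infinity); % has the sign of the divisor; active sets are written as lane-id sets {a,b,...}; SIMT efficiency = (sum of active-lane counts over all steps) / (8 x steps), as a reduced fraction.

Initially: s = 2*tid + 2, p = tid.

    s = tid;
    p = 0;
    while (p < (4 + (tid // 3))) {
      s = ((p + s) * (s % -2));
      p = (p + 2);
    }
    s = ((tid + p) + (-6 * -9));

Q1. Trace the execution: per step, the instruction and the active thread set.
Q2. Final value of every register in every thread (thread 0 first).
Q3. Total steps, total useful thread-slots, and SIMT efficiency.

step 0: s <- tid                     {0,1,2,3,4,5,6,7}
step 1: p <- 0                       {0,1,2,3,4,5,6,7}
step 2: eval (p < (4 + (tid // 3)))  {0,1,2,3,4,5,6,7}
step 3: s <- ((p + s) * (s % -2))    {0,1,2,3,4,5,6,7}
step 4: p <- (p + 2)                 {0,1,2,3,4,5,6,7}
step 5: eval (p < (4 + (tid // 3)))  {0,1,2,3,4,5,6,7}
step 6: s <- ((p + s) * (s % -2))    {0,1,2,3,4,5,6,7}
step 7: p <- (p + 2)                 {0,1,2,3,4,5,6,7}
step 8: eval (p < (4 + (tid // 3)))  {0,1,2,3,4,5,6,7}
step 9: s <- ((p + s) * (s % -2))    {3,4,5,6,7}
step 10: p <- (p + 2)                 {3,4,5,6,7}
step 11: eval (p < (4 + (tid // 3)))  {3,4,5,6,7}
step 12: s <- ((tid + p) + (-6 * -9)) {0,1,2,3,4,5,6,7}

Answer: 13 steps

s: 58,59,60,63,64,65,66,67
p: 4,4,4,6,6,6,6,6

steps = 13; useful = 95; efficiency = 95/104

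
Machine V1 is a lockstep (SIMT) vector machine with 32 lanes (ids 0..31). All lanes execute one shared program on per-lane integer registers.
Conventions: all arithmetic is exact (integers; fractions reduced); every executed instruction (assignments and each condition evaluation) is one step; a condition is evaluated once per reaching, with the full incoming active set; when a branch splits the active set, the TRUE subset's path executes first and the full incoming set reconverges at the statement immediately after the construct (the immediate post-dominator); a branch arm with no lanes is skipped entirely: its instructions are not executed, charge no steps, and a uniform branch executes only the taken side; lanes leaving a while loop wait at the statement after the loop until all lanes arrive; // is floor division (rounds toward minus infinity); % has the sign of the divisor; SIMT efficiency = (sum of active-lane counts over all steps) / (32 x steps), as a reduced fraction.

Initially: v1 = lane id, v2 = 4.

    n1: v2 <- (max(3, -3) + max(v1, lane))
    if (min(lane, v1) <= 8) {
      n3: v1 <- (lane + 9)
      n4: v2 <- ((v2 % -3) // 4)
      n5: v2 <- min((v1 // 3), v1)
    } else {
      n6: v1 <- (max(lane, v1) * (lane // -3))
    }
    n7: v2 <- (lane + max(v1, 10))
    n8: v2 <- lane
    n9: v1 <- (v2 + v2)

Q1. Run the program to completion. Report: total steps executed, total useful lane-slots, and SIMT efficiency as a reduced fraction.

Answer: 9 steps, 210 useful, 35/48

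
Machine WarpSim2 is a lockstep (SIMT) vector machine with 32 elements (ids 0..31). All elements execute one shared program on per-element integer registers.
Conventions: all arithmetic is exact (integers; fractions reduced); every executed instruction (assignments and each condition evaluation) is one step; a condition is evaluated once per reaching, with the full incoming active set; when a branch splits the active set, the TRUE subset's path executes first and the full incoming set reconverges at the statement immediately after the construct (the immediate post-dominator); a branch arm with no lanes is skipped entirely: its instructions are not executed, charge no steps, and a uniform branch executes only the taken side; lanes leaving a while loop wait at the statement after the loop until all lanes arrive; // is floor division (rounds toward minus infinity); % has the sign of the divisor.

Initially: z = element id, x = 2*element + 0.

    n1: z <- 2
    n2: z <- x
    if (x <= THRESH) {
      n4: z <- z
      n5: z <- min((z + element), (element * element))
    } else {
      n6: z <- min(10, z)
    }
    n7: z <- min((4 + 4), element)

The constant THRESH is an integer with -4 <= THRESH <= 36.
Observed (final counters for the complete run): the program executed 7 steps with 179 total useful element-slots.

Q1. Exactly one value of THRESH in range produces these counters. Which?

Answer: THRESH = 36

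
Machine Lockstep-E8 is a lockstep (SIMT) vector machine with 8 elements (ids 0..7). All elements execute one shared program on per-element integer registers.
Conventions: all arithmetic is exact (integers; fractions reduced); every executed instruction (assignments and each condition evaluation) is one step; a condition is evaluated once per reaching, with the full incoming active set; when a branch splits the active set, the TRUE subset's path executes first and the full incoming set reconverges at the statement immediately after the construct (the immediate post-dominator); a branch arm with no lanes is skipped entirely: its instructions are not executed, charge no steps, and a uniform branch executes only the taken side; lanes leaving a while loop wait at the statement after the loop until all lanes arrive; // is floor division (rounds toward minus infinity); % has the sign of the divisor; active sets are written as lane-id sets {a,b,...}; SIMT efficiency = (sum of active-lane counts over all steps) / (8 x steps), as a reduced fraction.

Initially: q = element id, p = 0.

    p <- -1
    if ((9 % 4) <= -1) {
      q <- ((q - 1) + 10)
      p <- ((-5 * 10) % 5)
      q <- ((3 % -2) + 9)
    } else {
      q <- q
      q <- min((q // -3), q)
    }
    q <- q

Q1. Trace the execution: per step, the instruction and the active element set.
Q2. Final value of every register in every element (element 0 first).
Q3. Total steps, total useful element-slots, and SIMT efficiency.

step 0: p <- -1                      {0,1,2,3,4,5,6,7}
step 1: eval ((9 % 4) <= -1)         {0,1,2,3,4,5,6,7}
step 2: q <- q                       {0,1,2,3,4,5,6,7}
step 3: q <- min((q // -3), q)       {0,1,2,3,4,5,6,7}
step 4: q <- q                       {0,1,2,3,4,5,6,7}

Answer: 5 steps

q: 0,-1,-1,-1,-2,-2,-2,-3
p: -1,-1,-1,-1,-1,-1,-1,-1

steps = 5; useful = 40; efficiency = 40/40 = 1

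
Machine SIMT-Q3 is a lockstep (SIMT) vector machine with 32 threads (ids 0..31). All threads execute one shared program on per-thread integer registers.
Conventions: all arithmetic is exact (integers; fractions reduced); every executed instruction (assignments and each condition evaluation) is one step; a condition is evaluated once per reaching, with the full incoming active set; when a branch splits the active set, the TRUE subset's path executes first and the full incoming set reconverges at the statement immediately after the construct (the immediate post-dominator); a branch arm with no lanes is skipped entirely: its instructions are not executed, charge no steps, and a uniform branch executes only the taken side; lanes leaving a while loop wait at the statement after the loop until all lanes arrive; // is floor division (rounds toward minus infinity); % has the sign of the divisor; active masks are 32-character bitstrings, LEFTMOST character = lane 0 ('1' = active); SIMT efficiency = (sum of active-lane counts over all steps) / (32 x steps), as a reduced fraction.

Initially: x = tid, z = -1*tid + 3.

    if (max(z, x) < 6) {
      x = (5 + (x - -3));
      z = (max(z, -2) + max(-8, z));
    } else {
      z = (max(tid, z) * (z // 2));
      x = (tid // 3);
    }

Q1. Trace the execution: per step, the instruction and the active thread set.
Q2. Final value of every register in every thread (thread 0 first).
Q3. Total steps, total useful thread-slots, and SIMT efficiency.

step 0: eval (max(z, x) < 6)         11111111111111111111111111111111
step 1: x <- (5 + (x - -3))          11111100000000000000000000000000
step 2: z <- (max(z, -2) + max(-8, z)) 11111100000000000000000000000000
step 3: z <- (max(tid, z) * (z // 2)) 00000011111111111111111111111111
step 4: x <- (tid // 3)              00000011111111111111111111111111

Answer: 5 steps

x: 8,9,10,11,12,13,2,2,2,3,3,3,4,4,4,5,5,5,6,6,6,7,7,7,8,8,8,9,9,9,10,10
z: 6,4,2,0,-2,-4,-12,-14,-24,-27,-40,-44,-60,-65,-84,-90,-112,-119,-144,-152,-180,-189,-220,-230,-264,-275,-312,-324,-364,-377,-420,-434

steps = 5; useful = 96; efficiency = 96/160 = 3/5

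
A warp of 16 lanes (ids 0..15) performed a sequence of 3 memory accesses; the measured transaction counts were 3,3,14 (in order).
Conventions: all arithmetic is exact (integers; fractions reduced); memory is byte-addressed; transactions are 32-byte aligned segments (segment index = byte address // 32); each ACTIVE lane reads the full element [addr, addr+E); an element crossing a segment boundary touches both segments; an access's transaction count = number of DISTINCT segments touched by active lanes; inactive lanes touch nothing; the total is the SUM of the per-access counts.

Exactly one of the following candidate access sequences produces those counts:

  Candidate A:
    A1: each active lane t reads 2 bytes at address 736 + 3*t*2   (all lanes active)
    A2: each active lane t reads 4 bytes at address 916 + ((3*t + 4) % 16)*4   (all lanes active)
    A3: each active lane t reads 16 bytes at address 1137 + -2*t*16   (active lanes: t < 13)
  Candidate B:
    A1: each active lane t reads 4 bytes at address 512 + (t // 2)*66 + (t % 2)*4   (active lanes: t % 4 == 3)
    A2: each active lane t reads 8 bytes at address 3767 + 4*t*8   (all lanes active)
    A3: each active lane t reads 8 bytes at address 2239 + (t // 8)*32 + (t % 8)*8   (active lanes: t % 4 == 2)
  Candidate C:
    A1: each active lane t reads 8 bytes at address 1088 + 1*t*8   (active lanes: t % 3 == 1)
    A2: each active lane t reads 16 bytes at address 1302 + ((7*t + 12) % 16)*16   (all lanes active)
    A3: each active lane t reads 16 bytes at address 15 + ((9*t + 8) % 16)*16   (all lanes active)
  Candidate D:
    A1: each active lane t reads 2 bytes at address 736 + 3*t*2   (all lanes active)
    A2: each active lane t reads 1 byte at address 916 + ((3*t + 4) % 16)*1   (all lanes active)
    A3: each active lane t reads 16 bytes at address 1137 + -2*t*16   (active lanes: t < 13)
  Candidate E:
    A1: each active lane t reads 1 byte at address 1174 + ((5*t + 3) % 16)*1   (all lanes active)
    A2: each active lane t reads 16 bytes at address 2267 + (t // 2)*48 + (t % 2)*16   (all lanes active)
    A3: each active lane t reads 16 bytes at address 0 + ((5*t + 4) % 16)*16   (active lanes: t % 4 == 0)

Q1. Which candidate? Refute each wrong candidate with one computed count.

B: A1 gives 4 transactions, not 3
C: A1 gives 4 transactions, not 3
D: A2 gives 2 transactions, not 3
E: A1 gives 2 transactions, not 3
A: all counts match (3,3,14)

Answer: A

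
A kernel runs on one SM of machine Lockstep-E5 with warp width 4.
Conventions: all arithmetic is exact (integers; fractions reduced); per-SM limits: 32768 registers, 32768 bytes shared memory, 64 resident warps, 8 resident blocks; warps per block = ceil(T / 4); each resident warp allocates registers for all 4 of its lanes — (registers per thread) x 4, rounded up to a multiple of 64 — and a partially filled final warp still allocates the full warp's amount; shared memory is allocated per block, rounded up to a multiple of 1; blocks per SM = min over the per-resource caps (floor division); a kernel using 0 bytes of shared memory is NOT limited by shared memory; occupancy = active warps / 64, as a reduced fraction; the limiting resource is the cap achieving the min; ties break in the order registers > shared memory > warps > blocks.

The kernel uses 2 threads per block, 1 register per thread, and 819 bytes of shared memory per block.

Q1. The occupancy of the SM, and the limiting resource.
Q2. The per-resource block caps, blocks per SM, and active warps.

Answer: occupancy 1/8, limited by blocks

registers: 512 blocks
shared memory: 40 blocks
warps: 64 blocks
blocks: 8 blocks

Answer: 8 blocks, 8 active warps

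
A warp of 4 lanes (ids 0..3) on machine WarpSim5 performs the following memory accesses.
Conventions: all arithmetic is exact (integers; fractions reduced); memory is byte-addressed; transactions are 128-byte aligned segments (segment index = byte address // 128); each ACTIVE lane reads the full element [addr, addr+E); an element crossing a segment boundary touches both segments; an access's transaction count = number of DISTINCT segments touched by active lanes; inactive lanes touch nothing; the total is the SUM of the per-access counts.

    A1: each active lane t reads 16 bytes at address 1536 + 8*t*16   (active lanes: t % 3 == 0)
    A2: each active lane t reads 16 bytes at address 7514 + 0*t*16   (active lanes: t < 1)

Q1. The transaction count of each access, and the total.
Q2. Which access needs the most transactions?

A1: 2 transactions
A2: 1 transaction

Answer: 2,1; total 3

Answer: A1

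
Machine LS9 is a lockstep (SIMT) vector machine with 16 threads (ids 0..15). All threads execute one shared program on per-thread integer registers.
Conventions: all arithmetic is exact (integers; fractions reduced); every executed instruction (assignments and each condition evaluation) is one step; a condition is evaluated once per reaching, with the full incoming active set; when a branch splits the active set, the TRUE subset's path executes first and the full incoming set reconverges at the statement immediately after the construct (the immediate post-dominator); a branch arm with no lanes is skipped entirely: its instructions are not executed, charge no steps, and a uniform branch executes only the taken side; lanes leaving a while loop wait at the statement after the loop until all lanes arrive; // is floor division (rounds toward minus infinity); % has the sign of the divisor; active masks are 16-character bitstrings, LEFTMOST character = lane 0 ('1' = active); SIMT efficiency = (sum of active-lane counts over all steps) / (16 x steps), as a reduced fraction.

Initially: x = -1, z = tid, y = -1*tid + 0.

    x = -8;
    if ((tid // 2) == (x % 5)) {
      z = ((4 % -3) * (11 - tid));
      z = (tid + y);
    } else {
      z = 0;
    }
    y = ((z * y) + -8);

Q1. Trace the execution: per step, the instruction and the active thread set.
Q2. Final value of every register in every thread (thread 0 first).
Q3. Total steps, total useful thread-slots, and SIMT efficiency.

step 0: x <- -8                      1111111111111111
step 1: eval ((tid // 2) == (x % 5)) 1111111111111111
step 2: z <- ((4 % -3) * (11 - tid)) 0000110000000000
step 3: z <- (tid + y)               0000110000000000
step 4: z <- 0                       1111001111111111
step 5: y <- ((z * y) + -8)          1111111111111111

Answer: 6 steps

x: -8,-8,-8,-8,-8,-8,-8,-8,-8,-8,-8,-8,-8,-8,-8,-8
z: 0,0,0,0,0,0,0,0,0,0,0,0,0,0,0,0
y: -8,-8,-8,-8,-8,-8,-8,-8,-8,-8,-8,-8,-8,-8,-8,-8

steps = 6; useful = 66; efficiency = 66/96 = 11/16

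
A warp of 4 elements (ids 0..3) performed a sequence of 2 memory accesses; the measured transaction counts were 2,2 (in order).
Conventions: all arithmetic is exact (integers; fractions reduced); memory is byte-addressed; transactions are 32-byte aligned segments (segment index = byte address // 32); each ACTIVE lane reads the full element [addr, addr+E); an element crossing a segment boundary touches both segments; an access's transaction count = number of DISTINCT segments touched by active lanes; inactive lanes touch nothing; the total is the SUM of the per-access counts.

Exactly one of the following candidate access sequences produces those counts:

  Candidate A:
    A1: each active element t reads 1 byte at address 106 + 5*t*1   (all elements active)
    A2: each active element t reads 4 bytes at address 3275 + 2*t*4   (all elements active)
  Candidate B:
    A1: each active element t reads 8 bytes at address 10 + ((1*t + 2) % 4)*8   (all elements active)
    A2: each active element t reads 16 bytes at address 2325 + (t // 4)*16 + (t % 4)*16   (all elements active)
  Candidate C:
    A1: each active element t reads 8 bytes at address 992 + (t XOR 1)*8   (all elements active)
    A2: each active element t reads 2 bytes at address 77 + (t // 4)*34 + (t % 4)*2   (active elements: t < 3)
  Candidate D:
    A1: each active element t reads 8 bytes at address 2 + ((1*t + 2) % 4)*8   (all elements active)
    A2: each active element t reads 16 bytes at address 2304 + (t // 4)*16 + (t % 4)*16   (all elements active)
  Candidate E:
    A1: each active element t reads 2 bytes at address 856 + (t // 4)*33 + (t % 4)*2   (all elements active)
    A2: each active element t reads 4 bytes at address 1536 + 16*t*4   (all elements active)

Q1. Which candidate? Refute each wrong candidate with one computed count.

A: A1 gives 1 transaction, not 2
B: A2 gives 3 transactions, not 2
C: A1 gives 1 transaction, not 2
E: A1 gives 1 transaction, not 2
D: all counts match (2,2)

Answer: D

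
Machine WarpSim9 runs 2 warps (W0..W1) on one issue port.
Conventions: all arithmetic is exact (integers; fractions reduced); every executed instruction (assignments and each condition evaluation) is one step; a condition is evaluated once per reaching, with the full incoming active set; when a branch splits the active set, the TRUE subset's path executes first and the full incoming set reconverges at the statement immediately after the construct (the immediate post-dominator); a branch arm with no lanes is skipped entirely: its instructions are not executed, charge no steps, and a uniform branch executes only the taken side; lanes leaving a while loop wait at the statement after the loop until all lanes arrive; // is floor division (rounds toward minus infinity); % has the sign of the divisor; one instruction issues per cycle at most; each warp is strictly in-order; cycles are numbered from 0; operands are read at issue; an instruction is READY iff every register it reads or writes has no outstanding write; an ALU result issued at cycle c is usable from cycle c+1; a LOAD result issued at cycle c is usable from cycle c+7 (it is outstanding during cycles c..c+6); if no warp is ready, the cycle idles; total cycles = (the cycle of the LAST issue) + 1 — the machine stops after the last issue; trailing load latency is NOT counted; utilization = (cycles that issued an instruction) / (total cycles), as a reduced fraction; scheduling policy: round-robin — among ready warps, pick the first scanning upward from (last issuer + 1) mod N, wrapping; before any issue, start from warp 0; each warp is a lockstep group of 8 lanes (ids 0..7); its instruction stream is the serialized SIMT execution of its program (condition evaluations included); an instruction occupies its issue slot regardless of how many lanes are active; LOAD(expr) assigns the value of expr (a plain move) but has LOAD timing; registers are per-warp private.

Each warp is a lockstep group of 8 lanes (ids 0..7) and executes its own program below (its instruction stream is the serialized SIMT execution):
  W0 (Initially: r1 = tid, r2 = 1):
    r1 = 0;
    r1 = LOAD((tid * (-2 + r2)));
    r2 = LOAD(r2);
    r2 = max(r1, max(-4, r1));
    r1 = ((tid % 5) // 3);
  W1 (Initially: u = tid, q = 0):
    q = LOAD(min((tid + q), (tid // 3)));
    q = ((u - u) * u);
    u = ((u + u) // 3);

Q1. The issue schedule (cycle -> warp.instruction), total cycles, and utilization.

cycle 0: W0.I0
cycle 1: W1.I0
cycle 2: W0.I1
cycle 3: W0.I2
cycle 4: idle
cycle 5: idle
cycle 6: idle
cycle 7: idle
cycle 8: W1.I1
cycle 9: W1.I2
cycle 10: W0.I3
cycle 11: W0.I4

Answer: 12 cycles, utilization 2/3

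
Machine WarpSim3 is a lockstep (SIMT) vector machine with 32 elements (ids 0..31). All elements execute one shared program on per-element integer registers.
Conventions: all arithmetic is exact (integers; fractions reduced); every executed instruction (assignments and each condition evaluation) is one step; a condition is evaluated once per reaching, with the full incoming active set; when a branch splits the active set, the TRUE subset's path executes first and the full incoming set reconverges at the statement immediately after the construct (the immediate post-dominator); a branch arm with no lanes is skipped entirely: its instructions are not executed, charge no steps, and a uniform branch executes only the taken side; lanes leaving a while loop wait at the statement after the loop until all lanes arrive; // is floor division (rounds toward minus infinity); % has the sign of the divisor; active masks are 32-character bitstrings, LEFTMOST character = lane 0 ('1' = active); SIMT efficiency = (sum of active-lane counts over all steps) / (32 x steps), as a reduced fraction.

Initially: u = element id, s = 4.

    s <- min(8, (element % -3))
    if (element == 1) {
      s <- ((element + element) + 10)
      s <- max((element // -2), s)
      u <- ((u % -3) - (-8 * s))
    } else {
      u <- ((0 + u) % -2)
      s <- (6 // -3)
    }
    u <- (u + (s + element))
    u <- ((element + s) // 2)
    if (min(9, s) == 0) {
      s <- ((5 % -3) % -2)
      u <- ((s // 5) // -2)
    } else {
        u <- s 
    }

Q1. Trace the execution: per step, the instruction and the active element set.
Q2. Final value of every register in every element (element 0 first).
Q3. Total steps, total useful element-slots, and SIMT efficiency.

step 0: s <- min(8, (element % -3))  11111111111111111111111111111111
step 1: eval (element == 1)          11111111111111111111111111111111
step 2: s <- ((element + element) + 10) 01000000000000000000000000000000
step 3: s <- max((element // -2), s) 01000000000000000000000000000000
step 4: u <- ((u % -3) - (-8 * s))   01000000000000000000000000000000
step 5: u <- ((0 + u) % -2)          10111111111111111111111111111111
step 6: s <- (6 // -3)               10111111111111111111111111111111
step 7: u <- (u + (s + element))     11111111111111111111111111111111
step 8: u <- ((element + s) // 2)    11111111111111111111111111111111
step 9: eval (min(9, s) == 0)        11111111111111111111111111111111
step 10: u <- s                       11111111111111111111111111111111

Answer: 11 steps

u: -2,12,-2,-2,-2,-2,-2,-2,-2,-2,-2,-2,-2,-2,-2,-2,-2,-2,-2,-2,-2,-2,-2,-2,-2,-2,-2,-2,-2,-2,-2,-2
s: -2,12,-2,-2,-2,-2,-2,-2,-2,-2,-2,-2,-2,-2,-2,-2,-2,-2,-2,-2,-2,-2,-2,-2,-2,-2,-2,-2,-2,-2,-2,-2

steps = 11; useful = 257; efficiency = 257/352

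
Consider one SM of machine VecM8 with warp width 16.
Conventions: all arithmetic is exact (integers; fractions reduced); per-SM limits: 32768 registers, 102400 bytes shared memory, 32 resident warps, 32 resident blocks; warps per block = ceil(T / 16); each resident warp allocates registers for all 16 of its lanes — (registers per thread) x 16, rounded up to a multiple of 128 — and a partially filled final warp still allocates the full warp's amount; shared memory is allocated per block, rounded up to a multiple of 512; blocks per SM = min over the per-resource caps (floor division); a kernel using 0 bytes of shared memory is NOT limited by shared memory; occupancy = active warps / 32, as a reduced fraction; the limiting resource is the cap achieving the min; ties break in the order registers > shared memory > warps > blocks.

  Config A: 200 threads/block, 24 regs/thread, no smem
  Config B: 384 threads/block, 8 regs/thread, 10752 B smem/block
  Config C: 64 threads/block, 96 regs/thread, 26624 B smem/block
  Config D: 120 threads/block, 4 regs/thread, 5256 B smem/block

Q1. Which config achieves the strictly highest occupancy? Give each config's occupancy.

occupancies: A 13/16, B 3/4, C 3/8, D 1

Answer: D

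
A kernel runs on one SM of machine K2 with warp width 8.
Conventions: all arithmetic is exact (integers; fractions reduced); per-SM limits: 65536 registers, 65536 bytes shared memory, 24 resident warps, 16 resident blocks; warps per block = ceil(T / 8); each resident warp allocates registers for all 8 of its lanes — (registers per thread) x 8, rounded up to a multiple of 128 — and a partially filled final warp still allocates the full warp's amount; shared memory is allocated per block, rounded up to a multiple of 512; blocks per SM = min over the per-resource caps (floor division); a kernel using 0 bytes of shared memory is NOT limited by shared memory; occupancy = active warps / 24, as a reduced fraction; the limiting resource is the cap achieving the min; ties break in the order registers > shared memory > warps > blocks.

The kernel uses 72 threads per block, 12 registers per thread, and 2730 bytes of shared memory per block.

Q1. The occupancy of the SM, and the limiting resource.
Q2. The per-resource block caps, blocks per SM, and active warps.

Answer: occupancy 3/4, limited by warps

registers: 56 blocks
shared memory: 21 blocks
warps: 2 blocks
blocks: 16 blocks

Answer: 2 blocks, 18 active warps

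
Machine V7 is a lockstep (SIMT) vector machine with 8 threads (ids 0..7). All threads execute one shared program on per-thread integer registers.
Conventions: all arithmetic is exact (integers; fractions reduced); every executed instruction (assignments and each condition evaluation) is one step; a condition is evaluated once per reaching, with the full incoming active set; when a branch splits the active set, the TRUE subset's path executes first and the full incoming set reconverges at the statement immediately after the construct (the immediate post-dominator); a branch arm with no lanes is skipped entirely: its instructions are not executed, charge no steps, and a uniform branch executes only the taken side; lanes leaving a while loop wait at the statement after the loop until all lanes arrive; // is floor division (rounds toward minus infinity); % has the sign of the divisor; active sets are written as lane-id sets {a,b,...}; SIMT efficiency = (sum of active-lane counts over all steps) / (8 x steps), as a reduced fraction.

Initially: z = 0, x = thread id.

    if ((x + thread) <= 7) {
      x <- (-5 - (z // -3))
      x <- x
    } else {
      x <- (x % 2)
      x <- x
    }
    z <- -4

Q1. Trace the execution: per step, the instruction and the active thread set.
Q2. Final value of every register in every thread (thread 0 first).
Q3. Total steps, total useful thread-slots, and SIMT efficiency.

step 0: eval ((x + thread) <= 7)     {0,1,2,3,4,5,6,7}
step 1: x <- (-5 - (z // -3))        {0,1,2,3}
step 2: x <- x                       {0,1,2,3}
step 3: x <- (x % 2)                 {4,5,6,7}
step 4: x <- x                       {4,5,6,7}
step 5: z <- -4                      {0,1,2,3,4,5,6,7}

Answer: 6 steps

z: -4,-4,-4,-4,-4,-4,-4,-4
x: -5,-5,-5,-5,0,1,0,1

steps = 6; useful = 32; efficiency = 32/48 = 2/3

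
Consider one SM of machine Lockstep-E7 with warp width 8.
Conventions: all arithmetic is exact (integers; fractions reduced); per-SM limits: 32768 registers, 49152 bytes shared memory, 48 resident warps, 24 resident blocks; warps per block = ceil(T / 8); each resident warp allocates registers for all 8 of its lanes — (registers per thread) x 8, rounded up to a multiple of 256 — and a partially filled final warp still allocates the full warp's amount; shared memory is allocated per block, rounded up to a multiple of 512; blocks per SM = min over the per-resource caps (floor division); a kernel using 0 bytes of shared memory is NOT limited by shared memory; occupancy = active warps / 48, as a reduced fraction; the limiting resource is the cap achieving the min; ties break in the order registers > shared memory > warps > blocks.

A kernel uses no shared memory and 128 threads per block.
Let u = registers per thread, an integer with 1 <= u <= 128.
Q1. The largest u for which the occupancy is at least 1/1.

Answer: u = 64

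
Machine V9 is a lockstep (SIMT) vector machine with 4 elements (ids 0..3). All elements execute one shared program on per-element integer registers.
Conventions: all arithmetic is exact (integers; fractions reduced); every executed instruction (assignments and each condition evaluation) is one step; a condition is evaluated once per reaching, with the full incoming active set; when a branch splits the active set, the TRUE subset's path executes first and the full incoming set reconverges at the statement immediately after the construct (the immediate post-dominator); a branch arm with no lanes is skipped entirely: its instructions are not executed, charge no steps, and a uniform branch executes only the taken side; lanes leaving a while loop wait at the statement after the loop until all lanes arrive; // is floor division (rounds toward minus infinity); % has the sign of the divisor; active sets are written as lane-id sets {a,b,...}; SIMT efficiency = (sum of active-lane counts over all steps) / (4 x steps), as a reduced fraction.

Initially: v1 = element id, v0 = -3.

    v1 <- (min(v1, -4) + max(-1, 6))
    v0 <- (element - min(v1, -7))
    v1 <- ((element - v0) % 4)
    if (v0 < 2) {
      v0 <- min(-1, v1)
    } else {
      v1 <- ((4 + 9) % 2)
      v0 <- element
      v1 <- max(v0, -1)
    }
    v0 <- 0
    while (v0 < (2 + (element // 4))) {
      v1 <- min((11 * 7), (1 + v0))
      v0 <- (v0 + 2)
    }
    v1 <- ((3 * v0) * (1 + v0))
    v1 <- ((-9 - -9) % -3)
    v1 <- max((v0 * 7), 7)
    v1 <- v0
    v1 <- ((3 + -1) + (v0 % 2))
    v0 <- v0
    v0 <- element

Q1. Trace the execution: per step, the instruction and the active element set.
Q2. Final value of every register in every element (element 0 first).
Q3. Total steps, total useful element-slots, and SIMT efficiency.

step 0: v1 <- (min(v1, -4) + max(-1, 6)) {0,1,2,3}
step 1: v0 <- (element - min(v1, -7)) {0,1,2,3}
step 2: v1 <- ((element - v0) % 4)   {0,1,2,3}
step 3: eval (v0 < 2)                {0,1,2,3}
step 4: v1 <- ((4 + 9) % 2)          {0,1,2,3}
step 5: v0 <- element                {0,1,2,3}
step 6: v1 <- max(v0, -1)            {0,1,2,3}
step 7: v0 <- 0                      {0,1,2,3}
step 8: eval (v0 < (2 + (element // 4))) {0,1,2,3}
step 9: v1 <- min((11 * 7), (1 + v0)) {0,1,2,3}
step 10: v0 <- (v0 + 2)               {0,1,2,3}
step 11: eval (v0 < (2 + (element // 4))) {0,1,2,3}
step 12: v1 <- ((3 * v0) * (1 + v0))  {0,1,2,3}
step 13: v1 <- ((-9 - -9) % -3)       {0,1,2,3}
step 14: v1 <- max((v0 * 7), 7)       {0,1,2,3}
step 15: v1 <- v0                     {0,1,2,3}
step 16: v1 <- ((3 + -1) + (v0 % 2))  {0,1,2,3}
step 17: v0 <- v0                     {0,1,2,3}
step 18: v0 <- element                {0,1,2,3}

Answer: 19 steps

v1: 2,2,2,2
v0: 0,1,2,3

steps = 19; useful = 76; efficiency = 76/76 = 1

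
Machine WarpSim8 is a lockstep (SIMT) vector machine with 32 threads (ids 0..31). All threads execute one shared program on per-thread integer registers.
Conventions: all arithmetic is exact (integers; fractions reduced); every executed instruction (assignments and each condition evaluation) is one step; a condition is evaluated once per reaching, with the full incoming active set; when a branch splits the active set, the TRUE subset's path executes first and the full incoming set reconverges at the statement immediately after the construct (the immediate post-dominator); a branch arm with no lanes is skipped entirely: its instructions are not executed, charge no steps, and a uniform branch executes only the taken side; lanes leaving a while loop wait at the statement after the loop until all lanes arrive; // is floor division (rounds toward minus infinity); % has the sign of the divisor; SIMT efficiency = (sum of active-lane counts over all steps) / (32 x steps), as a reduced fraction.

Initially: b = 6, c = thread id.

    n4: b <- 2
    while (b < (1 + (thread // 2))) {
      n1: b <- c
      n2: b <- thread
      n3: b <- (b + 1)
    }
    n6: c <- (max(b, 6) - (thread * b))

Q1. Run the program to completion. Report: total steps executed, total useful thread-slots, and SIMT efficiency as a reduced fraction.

Answer: 7 steps, 208 useful, 13/14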